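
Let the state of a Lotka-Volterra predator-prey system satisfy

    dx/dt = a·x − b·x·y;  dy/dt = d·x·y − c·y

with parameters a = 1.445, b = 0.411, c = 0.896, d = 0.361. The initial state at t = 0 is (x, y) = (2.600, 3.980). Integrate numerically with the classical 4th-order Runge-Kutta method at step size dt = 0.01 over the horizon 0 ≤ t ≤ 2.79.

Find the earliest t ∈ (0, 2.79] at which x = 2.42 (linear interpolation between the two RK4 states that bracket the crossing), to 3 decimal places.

t=0.000: state=(2.600, 3.980)
step 1 (dt=0.01): k1=(-0.496, 0.170), k2=(-0.496, 0.166), k3=(-0.496, 0.166), k4=(-0.497, 0.162); state += dt/6·(k1+2k2+2k3+k4)
t=0.010: state=(2.595, 3.982)
t=0.020: state=(2.590, 3.983)
t=0.030: state=(2.585, 3.985)
continuing one RK4 step at a time; state shown every 10 steps (Δt=0.1):
t=0.100: state=(2.550, 3.993)
t=0.200: state=(2.500, 4.000)
t=0.300: state=(2.451, 3.999)
t=0.360: state=(2.422, 3.995)
next step: t=0.370: state=(2.417, 3.994) — x has crossed 2.42
linear interpolation between t=0.360 (2.42201) and t=0.370 (2.41726) → t≈0.364

t = 0.364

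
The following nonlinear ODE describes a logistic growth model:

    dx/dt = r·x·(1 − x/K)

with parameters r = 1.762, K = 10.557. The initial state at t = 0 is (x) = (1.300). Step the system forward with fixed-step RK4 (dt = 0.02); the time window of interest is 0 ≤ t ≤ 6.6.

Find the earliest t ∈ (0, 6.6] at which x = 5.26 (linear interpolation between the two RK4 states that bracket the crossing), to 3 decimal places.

t = 1.110

t=0.000: state=(1.300)
step 1 (dt=0.02): k1=(2.009), k2=(2.035), k3=(2.035), k4=(2.062); state += dt/6·(k1+2k2+2k3+k4)
t=0.020: state=(1.341)
t=0.040: state=(1.382)
t=0.060: state=(1.425)
continuing one RK4 step at a time; state shown every 25 steps (Δt=0.5):
t=0.500: state=(2.672)
t=1.000: state=(4.750)
t=1.100: state=(5.213)
next step: t=1.120: state=(5.306) — x has crossed 5.26
linear interpolation between t=1.100 (5.21301) and t=1.120 (5.30601) → t≈1.110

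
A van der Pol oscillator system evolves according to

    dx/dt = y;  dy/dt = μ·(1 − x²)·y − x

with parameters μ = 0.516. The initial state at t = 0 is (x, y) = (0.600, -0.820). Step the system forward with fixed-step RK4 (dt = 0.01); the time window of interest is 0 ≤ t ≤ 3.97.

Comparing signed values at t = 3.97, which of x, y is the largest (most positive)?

largest component: y

t=0.000: state=(0.600, -0.820)
step 1 (dt=0.01): k1=(-0.820, -0.871), k2=(-0.824, -0.870), k3=(-0.824, -0.870), k4=(-0.829, -0.870); state += dt/6·(k1+2k2+2k3+k4)
t=0.010: state=(0.592, -0.829)
t=0.020: state=(0.583, -0.837)
t=0.030: state=(0.575, -0.846)
continuing one RK4 step at a time; state shown every 20 steps (Δt=0.2):
t=0.200: state=(0.419, -0.991)
t=0.400: state=(0.204, -1.154)
t=0.600: state=(-0.041, -1.296)
t=0.800: state=(-0.312, -1.395)
t=1.000: state=(-0.594, -1.420)
t=1.200: state=(-0.872, -1.338)
t=1.400: state=(-1.122, -1.138)
t=1.600: state=(-1.321, -0.842)
t=1.800: state=(-1.455, -0.499)
t=2.000: state=(-1.521, -0.159)
t=2.200: state=(-1.521, 0.147)
t=2.400: state=(-1.465, 0.410)
t=2.600: state=(-1.359, 0.639)
t=2.800: state=(-1.211, 0.847)
t=3.000: state=(-1.021, 1.046)
t=3.200: state=(-0.792, 1.249)
t=3.400: state=(-0.521, 1.460)
t=3.600: state=(-0.208, 1.672)
t=3.800: state=(0.146, 1.859)
t=3.970: state=(0.472, 1.958)
compare at T: x=0.472, y=1.958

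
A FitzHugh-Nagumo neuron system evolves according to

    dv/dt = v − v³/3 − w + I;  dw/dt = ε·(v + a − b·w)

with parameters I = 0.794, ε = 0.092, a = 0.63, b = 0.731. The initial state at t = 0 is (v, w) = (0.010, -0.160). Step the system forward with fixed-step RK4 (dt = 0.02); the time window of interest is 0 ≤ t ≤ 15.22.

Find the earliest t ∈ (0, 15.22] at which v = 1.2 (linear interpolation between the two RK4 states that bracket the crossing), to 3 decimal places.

t=0.000: state=(0.010, -0.160)
step 1 (dt=0.02): k1=(0.964, 0.070), k2=(0.973, 0.070), k3=(0.973, 0.070), k4=(0.982, 0.071); state += dt/6·(k1+2k2+2k3+k4)
t=0.020: state=(0.029, -0.159)
t=0.040: state=(0.049, -0.157)
t=0.060: state=(0.069, -0.156)
continuing one RK4 step at a time; state shown every 25 steps (Δt=0.5):
t=0.500: state=(0.613, -0.113)
t=0.880: state=(1.188, -0.057)
next step: t=0.900: state=(1.217, -0.054) — v has crossed 1.2
linear interpolation between t=0.880 (1.18796) and t=0.900 (1.21740) → t≈0.888

t = 0.888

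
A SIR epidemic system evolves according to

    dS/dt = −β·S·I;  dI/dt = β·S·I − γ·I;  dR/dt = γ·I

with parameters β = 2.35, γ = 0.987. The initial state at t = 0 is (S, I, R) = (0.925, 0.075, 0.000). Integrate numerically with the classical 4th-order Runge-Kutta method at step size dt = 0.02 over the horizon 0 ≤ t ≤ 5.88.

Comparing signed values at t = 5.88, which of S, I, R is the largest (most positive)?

t=0.000: state=(0.925, 0.075, 0.000)
step 1 (dt=0.02): k1=(-0.163, 0.089, 0.074), k2=(-0.165, 0.090, 0.075), k3=(-0.165, 0.090, 0.075), k4=(-0.166, 0.091, 0.076); state += dt/6·(k1+2k2+2k3+k4)
t=0.020: state=(0.922, 0.077, 0.001)
t=0.040: state=(0.918, 0.079, 0.003)
t=0.060: state=(0.915, 0.080, 0.005)
continuing one RK4 step at a time; state shown every 10 steps (Δt=0.2):
t=0.200: state=(0.889, 0.094, 0.017)
t=0.400: state=(0.846, 0.116, 0.037)
t=0.600: state=(0.797, 0.141, 0.063)
t=0.800: state=(0.741, 0.166, 0.093)
t=1.000: state=(0.682, 0.190, 0.128)
t=1.200: state=(0.620, 0.212, 0.168)
t=1.400: state=(0.559, 0.229, 0.212)
t=1.600: state=(0.500, 0.242, 0.258)
t=1.800: state=(0.446, 0.248, 0.307)
t=2.000: state=(0.397, 0.248, 0.355)
t=2.200: state=(0.354, 0.243, 0.404)
t=2.400: state=(0.316, 0.233, 0.451)
t=2.600: state=(0.284, 0.220, 0.496)
t=2.800: state=(0.257, 0.205, 0.538)
t=3.000: state=(0.234, 0.189, 0.577)
t=3.200: state=(0.215, 0.172, 0.612)
t=3.400: state=(0.199, 0.156, 0.645)
t=3.600: state=(0.186, 0.140, 0.674)
t=3.800: state=(0.175, 0.125, 0.700)
t=4.000: state=(0.165, 0.111, 0.723)
t=4.200: state=(0.157, 0.099, 0.744)
t=4.400: state=(0.151, 0.087, 0.762)
t=4.600: state=(0.145, 0.077, 0.779)
t=4.800: state=(0.140, 0.067, 0.793)
t=5.000: state=(0.136, 0.059, 0.805)
t=5.200: state=(0.133, 0.051, 0.816)
t=5.400: state=(0.130, 0.045, 0.826)
t=5.600: state=(0.127, 0.039, 0.834)
t=5.800: state=(0.125, 0.034, 0.841)
t=5.880: state=(0.124, 0.032, 0.844)
compare at T: S=0.124, I=0.032, R=0.844

largest component: R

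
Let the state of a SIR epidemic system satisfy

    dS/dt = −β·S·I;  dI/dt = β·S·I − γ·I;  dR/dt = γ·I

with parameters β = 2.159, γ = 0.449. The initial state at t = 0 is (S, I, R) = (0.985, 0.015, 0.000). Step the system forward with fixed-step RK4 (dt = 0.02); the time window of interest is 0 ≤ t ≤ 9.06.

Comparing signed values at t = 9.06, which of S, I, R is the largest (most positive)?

t=0.000: state=(0.985, 0.015, 0.000)
step 1 (dt=0.02): k1=(-0.032, 0.025, 0.007), k2=(-0.032, 0.026, 0.007), k3=(-0.032, 0.026, 0.007), k4=(-0.033, 0.026, 0.007); state += dt/6·(k1+2k2+2k3+k4)
t=0.020: state=(0.984, 0.016, 0.000)
t=0.040: state=(0.984, 0.016, 0.000)
t=0.060: state=(0.983, 0.017, 0.000)
continuing one RK4 step at a time; state shown every 25 steps (Δt=0.5):
t=0.500: state=(0.960, 0.034, 0.005)
t=1.000: state=(0.908, 0.075, 0.017)
t=1.500: state=(0.806, 0.153, 0.042)
t=2.000: state=(0.644, 0.268, 0.089)
t=2.500: state=(0.451, 0.387, 0.162)
t=3.000: state=(0.284, 0.457, 0.258)
t=3.500: state=(0.172, 0.465, 0.363)
t=4.000: state=(0.106, 0.430, 0.464)
t=4.500: state=(0.068, 0.377, 0.555)
t=5.000: state=(0.047, 0.320, 0.633)
t=5.500: state=(0.034, 0.267, 0.699)
t=6.000: state=(0.026, 0.220, 0.753)
t=6.500: state=(0.021, 0.181, 0.798)
t=7.000: state=(0.018, 0.147, 0.835)
t=7.500: state=(0.015, 0.120, 0.865)
t=8.000: state=(0.014, 0.097, 0.889)
t=8.500: state=(0.012, 0.079, 0.909)
t=9.000: state=(0.012, 0.064, 0.925)
t=9.060: state=(0.011, 0.062, 0.926)
compare at T: S=0.011, I=0.062, R=0.926

largest component: R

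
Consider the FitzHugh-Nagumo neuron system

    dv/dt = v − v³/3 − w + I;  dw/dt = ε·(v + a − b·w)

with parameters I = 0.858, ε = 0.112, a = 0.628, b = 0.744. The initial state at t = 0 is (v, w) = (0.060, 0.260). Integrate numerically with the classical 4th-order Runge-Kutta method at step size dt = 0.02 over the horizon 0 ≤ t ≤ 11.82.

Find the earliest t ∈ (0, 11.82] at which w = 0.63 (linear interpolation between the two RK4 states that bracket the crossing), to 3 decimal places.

t = 2.319

t=0.000: state=(0.060, 0.260)
step 1 (dt=0.02): k1=(0.658, 0.055), k2=(0.664, 0.056), k3=(0.664, 0.056), k4=(0.670, 0.057); state += dt/6·(k1+2k2+2k3+k4)
t=0.020: state=(0.073, 0.261)
t=0.040: state=(0.087, 0.262)
t=0.060: state=(0.101, 0.263)
continuing one RK4 step at a time; state shown every 25 steps (Δt=0.5):
t=0.500: state=(0.472, 0.298)
t=1.000: state=(1.031, 0.361)
t=1.500: state=(1.529, 0.452)
t=2.000: state=(1.763, 0.559)
t=2.300: state=(1.807, 0.626)
next step: t=2.320: state=(1.808, 0.630) — w has crossed 0.63
linear interpolation between t=2.300 (0.62579) and t=2.320 (0.63020) → t≈2.319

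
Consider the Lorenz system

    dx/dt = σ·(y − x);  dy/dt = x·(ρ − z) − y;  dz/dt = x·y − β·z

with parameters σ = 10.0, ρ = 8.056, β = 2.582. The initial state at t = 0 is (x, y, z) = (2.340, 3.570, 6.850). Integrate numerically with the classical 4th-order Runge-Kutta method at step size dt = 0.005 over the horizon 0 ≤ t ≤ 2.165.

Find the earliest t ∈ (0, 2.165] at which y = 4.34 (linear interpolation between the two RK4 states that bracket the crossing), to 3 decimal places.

t = 0.295

t=0.000: state=(2.340, 3.570, 6.850)
step 1 (dt=0.005): k1=(12.300, -0.748, -9.333), k2=(11.974, -0.654, -9.167), k3=(11.984, -0.656, -9.171), k4=(11.668, -0.562, -9.008); state += dt/6·(k1+2k2+2k3+k4)
t=0.005: state=(2.400, 3.567, 6.804)
t=0.010: state=(2.457, 3.564, 6.760)
t=0.015: state=(2.511, 3.563, 6.717)
continuing one RK4 step at a time; state shown every 20 steps (Δt=0.1):
t=0.100: state=(3.134, 3.657, 6.181)
t=0.200: state=(3.570, 3.964, 5.906)
t=0.295: state=(3.943, 4.339, 5.941)
next step: t=0.300: state=(3.963, 4.359, 5.950) — y has crossed 4.34
linear interpolation between t=0.295 (4.33905) and t=0.300 (4.35903) → t≈0.295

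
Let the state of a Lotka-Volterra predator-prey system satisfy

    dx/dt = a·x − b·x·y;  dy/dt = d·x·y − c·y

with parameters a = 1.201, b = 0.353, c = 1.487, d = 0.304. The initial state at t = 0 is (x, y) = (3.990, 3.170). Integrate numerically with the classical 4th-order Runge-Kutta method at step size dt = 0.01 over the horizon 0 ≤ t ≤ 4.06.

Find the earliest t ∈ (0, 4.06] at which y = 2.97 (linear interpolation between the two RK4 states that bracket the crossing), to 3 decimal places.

t=0.000: state=(3.990, 3.170)
step 1 (dt=0.01): k1=(0.327, -0.869), k2=(0.333, -0.866), k3=(0.333, -0.866), k4=(0.340, -0.863); state += dt/6·(k1+2k2+2k3+k4)
t=0.010: state=(3.993, 3.161)
t=0.020: state=(3.997, 3.153)
t=0.030: state=(4.000, 3.144)
continuing one RK4 step at a time; state shown every 20 steps (Δt=0.2):
t=0.200: state=(4.080, 3.008)
t=0.250: state=(4.110, 2.972)
next step: t=0.260: state=(4.116, 2.965) — y has crossed 2.97
linear interpolation between t=0.250 (2.97218) and t=0.260 (2.96515) → t≈0.253

t = 0.253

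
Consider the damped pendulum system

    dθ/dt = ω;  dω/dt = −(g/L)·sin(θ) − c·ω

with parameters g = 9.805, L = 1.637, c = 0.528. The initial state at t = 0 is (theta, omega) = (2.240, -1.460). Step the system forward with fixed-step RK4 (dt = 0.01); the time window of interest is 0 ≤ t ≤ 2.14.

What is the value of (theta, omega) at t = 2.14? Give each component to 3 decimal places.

(theta, omega) = (-0.243, 2.673)

t=0.000: state=(2.240, -1.460)
step 1 (dt=0.01): k1=(-1.460, -3.927), k2=(-1.480, -3.944), k3=(-1.480, -3.944), k4=(-1.499, -3.961); state += dt/6·(k1+2k2+2k3+k4)
t=0.010: state=(2.225, -1.499)
t=0.020: state=(2.210, -1.539)
t=0.030: state=(2.194, -1.579)
continuing one RK4 step at a time; state shown every 10 steps (Δt=0.1):
t=0.100: state=(2.074, -1.870)
t=0.200: state=(1.865, -2.309)
t=0.300: state=(1.611, -2.764)
t=0.400: state=(1.313, -3.200)
t=0.500: state=(0.974, -3.564)
t=0.600: state=(0.605, -3.793)
t=0.700: state=(0.222, -3.830)
t=0.800: state=(-0.154, -3.650)
t=0.900: state=(-0.502, -3.273)
t=1.000: state=(-0.804, -2.749)
t=1.100: state=(-1.049, -2.140)
t=1.200: state=(-1.231, -1.499)
t=1.300: state=(-1.349, -0.861)
t=1.400: state=(-1.404, -0.244)
t=1.500: state=(-1.399, 0.344)
t=1.600: state=(-1.336, 0.898)
t=1.700: state=(-1.220, 1.411)
t=1.800: state=(-1.056, 1.868)
t=1.900: state=(-0.849, 2.247)
t=2.000: state=(-0.610, 2.520)
t=2.100: state=(-0.350, 2.659)
t=2.140: state=(-0.243, 2.673)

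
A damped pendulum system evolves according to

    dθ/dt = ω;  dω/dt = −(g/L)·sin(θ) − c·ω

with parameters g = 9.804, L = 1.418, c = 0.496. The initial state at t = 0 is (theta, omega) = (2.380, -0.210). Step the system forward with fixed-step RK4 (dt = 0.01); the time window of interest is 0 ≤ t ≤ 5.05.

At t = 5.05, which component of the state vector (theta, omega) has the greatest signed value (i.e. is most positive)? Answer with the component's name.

largest component: omega

t=0.000: state=(2.380, -0.210)
step 1 (dt=0.01): k1=(-0.210, -4.667), k2=(-0.233, -4.661), k3=(-0.233, -4.661), k4=(-0.257, -4.656); state += dt/6·(k1+2k2+2k3+k4)
t=0.010: state=(2.378, -0.257)
t=0.020: state=(2.375, -0.303)
t=0.030: state=(2.372, -0.350)
continuing one RK4 step at a time; state shown every 20 steps (Δt=0.2):
t=0.200: state=(2.245, -1.147)
t=0.400: state=(1.915, -2.174)
t=0.600: state=(1.370, -3.264)
t=0.800: state=(0.629, -4.043)
t=1.000: state=(-0.186, -3.931)
t=1.200: state=(-0.879, -2.879)
t=1.400: state=(-1.312, -1.430)
t=1.600: state=(-1.453, 0.003)
t=1.800: state=(-1.320, 1.300)
t=2.000: state=(-0.947, 2.371)
t=2.200: state=(-0.403, 2.965)
t=2.400: state=(0.188, 2.814)
t=2.600: state=(0.677, 1.981)
t=2.800: state=(0.959, 0.817)
t=3.000: state=(1.002, -0.368)
t=3.200: state=(0.823, -1.386)
t=3.400: state=(0.471, -2.053)
t=3.600: state=(0.038, -2.186)
t=3.800: state=(-0.365, -1.753)
t=4.000: state=(-0.638, -0.938)
t=4.200: state=(-0.732, -0.001)
t=4.400: state=(-0.644, 0.849)
t=4.600: state=(-0.410, 1.438)
t=4.800: state=(-0.096, 1.631)
t=5.000: state=(0.213, 1.391)
t=5.050: state=(0.280, 1.274)
compare at T: theta=0.280, omega=1.274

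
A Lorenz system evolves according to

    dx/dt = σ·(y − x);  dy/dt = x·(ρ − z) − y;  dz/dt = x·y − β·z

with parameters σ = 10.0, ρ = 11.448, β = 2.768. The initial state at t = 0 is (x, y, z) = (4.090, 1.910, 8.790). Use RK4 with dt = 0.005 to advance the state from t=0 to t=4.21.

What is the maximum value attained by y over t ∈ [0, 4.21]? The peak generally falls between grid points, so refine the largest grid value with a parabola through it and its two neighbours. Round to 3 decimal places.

t=0.000: state=(4.090, 1.910, 8.790)
step 1 (dt=0.005): k1=(-21.800, 8.961, -16.519), k2=(-21.031, 8.961, -16.418), k3=(-21.050, 8.965, -16.415), k4=(-20.299, 8.964, -16.314); state += dt/6·(k1+2k2+2k3+k4)
t=0.005: state=(3.985, 1.955, 8.708)
t=0.010: state=(3.887, 2.000, 8.627)
t=0.015: state=(3.796, 2.044, 8.547)
continuing one RK4 step at a time; state shown every 40 steps (Δt=0.2):
t=0.200: state=(3.289, 3.908, 6.497)
t=0.400: state=(5.489, 6.904, 7.497)
t=0.600: state=(7.404, 7.375, 12.317)
t=0.800: state=(5.415, 4.067, 12.682)
t=1.000: state=(3.756, 3.520, 9.647)
t=1.200: state=(4.238, 4.878, 8.029)
t=1.400: state=(5.896, 6.725, 9.323)
t=1.600: state=(6.539, 6.202, 12.011)
t=1.800: state=(5.151, 4.420, 11.544)
t=2.000: state=(4.375, 4.365, 9.643)
t=2.200: state=(4.961, 5.479, 9.036)
t=2.400: state=(5.975, 6.316, 10.352)
t=2.600: state=(5.914, 5.540, 11.542)
t=2.800: state=(5.039, 4.689, 10.808)
t=3.000: state=(4.810, 4.931, 9.733)
t=3.200: state=(5.351, 5.696, 9.764)
t=3.400: state=(5.830, 5.887, 10.735)
t=3.600: state=(5.545, 5.269, 11.079)
t=3.800: state=(5.072, 4.941, 10.436)
t=4.000: state=(5.109, 5.259, 9.933)
t=4.200: state=(5.498, 5.680, 10.214)
t=4.210: state=(5.516, 5.690, 10.244)
largest grid value and its neighbours: y(0.515)=7.94911, y(0.520)=7.95121, y(0.525)=7.94878
parabola through these three points peaks at t≈0.520 with y≈7.95121

max y = 7.951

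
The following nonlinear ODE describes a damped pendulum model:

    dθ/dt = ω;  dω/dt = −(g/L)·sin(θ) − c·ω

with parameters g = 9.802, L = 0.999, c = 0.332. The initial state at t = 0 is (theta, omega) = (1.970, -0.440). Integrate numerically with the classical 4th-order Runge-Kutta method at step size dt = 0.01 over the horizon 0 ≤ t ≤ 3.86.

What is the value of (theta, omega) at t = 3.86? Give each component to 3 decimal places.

(theta, omega) = (-0.397, 2.663)

t=0.000: state=(1.970, -0.440)
step 1 (dt=0.01): k1=(-0.440, -8.894), k2=(-0.484, -8.888), k3=(-0.484, -8.889), k4=(-0.529, -8.883); state += dt/6·(k1+2k2+2k3+k4)
t=0.010: state=(1.965, -0.529)
t=0.020: state=(1.959, -0.618)
t=0.030: state=(1.953, -0.706)
continuing one RK4 step at a time; state shown every 20 steps (Δt=0.2):
t=0.200: state=(1.704, -2.223)
t=0.400: state=(1.084, -3.927)
t=0.600: state=(0.189, -4.780)
t=0.800: state=(-0.712, -3.965)
t=1.000: state=(-1.325, -2.086)
t=1.200: state=(-1.539, -0.067)
t=1.400: state=(-1.361, 1.826)
t=1.600: state=(-0.829, 3.396)
t=1.800: state=(-0.068, 3.990)
t=2.000: state=(0.668, 3.152)
t=2.200: state=(1.135, 1.438)
t=2.400: state=(1.234, -0.434)
t=2.600: state=(0.973, -2.119)
t=2.800: state=(0.426, -3.212)
t=3.000: state=(-0.234, -3.175)
t=3.200: state=(-0.769, -2.033)
t=3.400: state=(-1.015, -0.394)
t=3.600: state=(-0.928, 1.226)
t=3.800: state=(-0.551, 2.445)
t=3.860: state=(-0.397, 2.663)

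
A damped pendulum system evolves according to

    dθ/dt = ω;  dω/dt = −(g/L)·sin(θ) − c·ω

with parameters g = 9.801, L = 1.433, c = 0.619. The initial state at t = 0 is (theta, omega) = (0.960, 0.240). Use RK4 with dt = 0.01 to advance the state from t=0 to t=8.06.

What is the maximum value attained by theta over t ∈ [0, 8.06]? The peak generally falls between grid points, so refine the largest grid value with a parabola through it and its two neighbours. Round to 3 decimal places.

t=0.000: state=(0.960, 0.240)
step 1 (dt=0.01): k1=(0.240, -5.751), k2=(0.211, -5.738), k3=(0.211, -5.738), k4=(0.183, -5.724); state += dt/6·(k1+2k2+2k3+k4)
t=0.010: state=(0.962, 0.183)
t=0.020: state=(0.964, 0.126)
t=0.030: state=(0.965, 0.069)
continuing one RK4 step at a time; state shown every 50 steps (Δt=0.5):
t=0.500: state=(0.467, -1.891)
t=1.000: state=(-0.445, -1.271)
t=1.500: state=(-0.572, 0.718)
t=2.000: state=(0.031, 1.328)
t=2.500: state=(0.434, 0.124)
t=3.000: state=(0.189, -0.913)
t=3.500: state=(-0.228, -0.533)
t=4.000: state=(-0.247, 0.417)
t=4.500: state=(0.051, 0.590)
t=5.000: state=(0.205, -0.030)
t=5.500: state=(0.058, -0.447)
t=6.000: state=(-0.123, -0.186)
t=6.500: state=(-0.100, 0.242)
t=7.000: state=(0.044, 0.249)
t=7.500: state=(0.094, -0.063)
t=8.000: state=(0.011, -0.212)
t=8.060: state=(-0.002, -0.206)
largest grid value and its neighbours: theta(0.030)=0.96462, theta(0.040)=0.96503, theta(0.050)=0.96487
parabola through these three points peaks at t≈0.042 with theta≈0.96504

max theta = 0.965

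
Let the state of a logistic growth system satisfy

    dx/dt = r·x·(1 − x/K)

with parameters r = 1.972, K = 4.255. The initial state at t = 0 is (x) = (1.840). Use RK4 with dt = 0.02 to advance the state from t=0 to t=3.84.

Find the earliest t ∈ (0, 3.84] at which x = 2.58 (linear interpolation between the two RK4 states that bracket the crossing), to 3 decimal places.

t=0.000: state=(1.840)
step 1 (dt=0.02): k1=(2.059), k2=(2.065), k3=(2.065), k4=(2.070); state += dt/6·(k1+2k2+2k3+k4)
t=0.020: state=(1.881)
t=0.040: state=(1.923)
t=0.060: state=(1.964)
continuing one RK4 step at a time; state shown every 10 steps (Δt=0.2):
t=0.200: state=(2.258)
t=0.340: state=(2.546)
next step: t=0.360: state=(2.586) — x has crossed 2.58
linear interpolation between t=0.340 (2.54593) and t=0.360 (2.58610) → t≈0.357

t = 0.357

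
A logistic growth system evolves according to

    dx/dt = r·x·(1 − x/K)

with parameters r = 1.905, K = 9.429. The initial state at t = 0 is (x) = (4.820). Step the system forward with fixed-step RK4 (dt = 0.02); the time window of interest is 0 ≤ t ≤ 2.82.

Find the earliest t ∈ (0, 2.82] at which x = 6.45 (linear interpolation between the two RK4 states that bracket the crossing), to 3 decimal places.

t=0.000: state=(4.820)
step 1 (dt=0.02): k1=(4.488), k2=(4.486), k3=(4.486), k4=(4.483); state += dt/6·(k1+2k2+2k3+k4)
t=0.020: state=(4.910)
t=0.040: state=(4.999)
t=0.060: state=(5.089)
continuing one RK4 step at a time; state shown every 5 steps (Δt=0.1):
t=0.100: state=(5.267)
t=0.200: state=(5.703)
t=0.300: state=(6.123)
t=0.380: state=(6.442)
next step: t=0.400: state=(6.519) — x has crossed 6.45
linear interpolation between t=0.380 (6.44219) and t=0.400 (6.51939) → t≈0.382

t = 0.382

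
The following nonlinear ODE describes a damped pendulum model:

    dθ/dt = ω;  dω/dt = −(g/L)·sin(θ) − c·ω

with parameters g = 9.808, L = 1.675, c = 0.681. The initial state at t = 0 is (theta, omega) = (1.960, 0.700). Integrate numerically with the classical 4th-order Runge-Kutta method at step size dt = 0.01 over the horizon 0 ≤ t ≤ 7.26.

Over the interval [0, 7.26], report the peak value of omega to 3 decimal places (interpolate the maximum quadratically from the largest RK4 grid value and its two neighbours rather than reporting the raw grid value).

t=0.000: state=(1.960, 0.700)
step 1 (dt=0.01): k1=(0.700, -5.894), k2=(0.671, -5.866), k3=(0.671, -5.867), k4=(0.641, -5.839); state += dt/6·(k1+2k2+2k3+k4)
t=0.010: state=(1.967, 0.641)
t=0.020: state=(1.973, 0.583)
t=0.030: state=(1.978, 0.526)
continuing one RK4 step at a time; state shown every 25 steps (Δt=0.25):
t=0.250: state=(1.963, -0.639)
t=0.500: state=(1.652, -1.836)
t=0.750: state=(1.059, -2.847)
t=1.000: state=(0.282, -3.213)
t=1.250: state=(-0.460, -2.561)
t=1.500: state=(-0.945, -1.265)
t=1.750: state=(-1.088, 0.098)
t=2.000: state=(-0.915, 1.230)
t=2.250: state=(-0.510, 1.920)
t=2.500: state=(-0.011, 1.954)
t=2.750: state=(0.414, 1.356)
t=3.000: state=(0.641, 0.442)
t=3.250: state=(0.637, -0.450)
t=3.500: state=(0.438, -1.079)
t=3.750: state=(0.133, -1.288)
t=4.000: state=(-0.168, -1.050)
t=4.250: state=(-0.367, -0.512)
t=4.500: state=(-0.418, 0.100)
t=4.750: state=(-0.328, 0.585)
t=5.000: state=(-0.147, 0.813)
t=5.250: state=(0.053, 0.743)
t=5.500: state=(0.205, 0.442)
t=5.750: state=(0.266, 0.047)
t=6.000: state=(0.232, -0.302)
t=6.250: state=(0.128, -0.499)
t=6.500: state=(-0.001, -0.504)
t=6.750: state=(-0.110, -0.344)
t=7.000: state=(-0.166, -0.097)
t=7.250: state=(-0.159, 0.142)
t=7.260: state=(-0.158, 0.151)
largest grid value and its neighbours: omega(2.380)=2.02648, omega(2.390)=2.02665, omega(2.400)=2.02567
parabola through these three points peaks at t≈2.386 with omega≈2.02672

max omega = 2.027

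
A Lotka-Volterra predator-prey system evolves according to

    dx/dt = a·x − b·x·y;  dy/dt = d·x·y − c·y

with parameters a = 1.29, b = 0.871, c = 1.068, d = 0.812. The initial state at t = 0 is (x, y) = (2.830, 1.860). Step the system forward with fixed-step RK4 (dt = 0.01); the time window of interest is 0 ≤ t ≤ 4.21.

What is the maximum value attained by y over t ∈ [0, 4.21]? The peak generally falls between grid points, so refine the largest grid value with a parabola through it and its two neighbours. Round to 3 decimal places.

max y = 3.079

t=0.000: state=(2.830, 1.860)
step 1 (dt=0.01): k1=(-0.934, 2.288), k2=(-0.961, 2.295), k3=(-0.961, 2.295), k4=(-0.987, 2.301); state += dt/6·(k1+2k2+2k3+k4)
t=0.010: state=(2.820, 1.883)
t=0.020: state=(2.810, 1.906)
t=0.030: state=(2.800, 1.929)
continuing one RK4 step at a time; state shown every 20 steps (Δt=0.2):
t=0.200: state=(2.543, 2.330)
t=0.400: state=(2.112, 2.750)
t=0.600: state=(1.650, 3.013)
t=0.800: state=(1.253, 3.076)
t=1.000: state=(0.956, 2.969)
t=1.200: state=(0.751, 2.751)
t=1.400: state=(0.616, 2.481)
t=1.600: state=(0.530, 2.198)
t=1.800: state=(0.479, 1.926)
t=2.000: state=(0.454, 1.678)
t=2.200: state=(0.447, 1.457)
t=2.400: state=(0.457, 1.267)
t=2.600: state=(0.481, 1.104)
t=2.800: state=(0.520, 0.967)
t=3.000: state=(0.574, 0.853)
t=3.200: state=(0.646, 0.761)
t=3.400: state=(0.738, 0.687)
t=3.600: state=(0.851, 0.631)
t=3.800: state=(0.991, 0.592)
t=4.000: state=(1.159, 0.569)
t=4.200: state=(1.360, 0.564)
t=4.210: state=(1.371, 0.564)
largest grid value and its neighbours: y(0.760)=3.07909, y(0.770)=3.07910, y(0.780)=3.07865
parabola through these three points peaks at t≈0.765 with y≈3.07915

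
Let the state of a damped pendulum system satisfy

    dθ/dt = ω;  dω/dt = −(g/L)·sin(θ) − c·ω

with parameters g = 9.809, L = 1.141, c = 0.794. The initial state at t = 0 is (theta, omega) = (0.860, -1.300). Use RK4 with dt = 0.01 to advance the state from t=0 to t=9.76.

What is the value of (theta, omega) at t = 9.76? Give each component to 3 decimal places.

t=0.000: state=(0.860, -1.300)
step 1 (dt=0.01): k1=(-1.300, -5.483), k2=(-1.327, -5.424), k3=(-1.327, -5.424), k4=(-1.354, -5.365); state += dt/6·(k1+2k2+2k3+k4)
t=0.010: state=(0.847, -1.354)
t=0.020: state=(0.833, -1.407)
t=0.030: state=(0.819, -1.459)
continuing one RK4 step at a time; state shown every 50 steps (Δt=0.5):
t=0.500: state=(-0.156, -2.030)
t=1.000: state=(-0.615, 0.330)
t=1.500: state=(-0.051, 1.459)
t=2.000: state=(0.400, 0.116)
t=2.500: state=(0.122, -0.957)
t=3.000: state=(-0.243, -0.282)
t=3.500: state=(-0.131, 0.586)
t=4.000: state=(0.137, 0.309)
t=4.500: state=(0.115, -0.333)
t=5.000: state=(-0.069, -0.273)
t=5.500: state=(-0.091, 0.170)
t=6.000: state=(0.029, 0.217)
t=6.500: state=(0.067, -0.072)
t=7.000: state=(-0.006, -0.160)
t=7.500: state=(-0.046, 0.017)
t=8.000: state=(-0.005, 0.111)
t=8.500: state=(0.030, 0.010)
t=9.000: state=(0.009, -0.073)
t=9.500: state=(-0.019, -0.021)
t=9.760: state=(-0.018, 0.022)

(theta, omega) = (-0.018, 0.022)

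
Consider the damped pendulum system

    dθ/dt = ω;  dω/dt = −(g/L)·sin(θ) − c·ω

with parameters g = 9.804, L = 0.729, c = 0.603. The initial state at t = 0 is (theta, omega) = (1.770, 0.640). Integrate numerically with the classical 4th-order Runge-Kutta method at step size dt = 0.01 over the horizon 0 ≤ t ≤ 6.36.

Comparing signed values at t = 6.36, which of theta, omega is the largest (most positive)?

t=0.000: state=(1.770, 0.640)
step 1 (dt=0.01): k1=(0.640, -13.569), k2=(0.572, -13.519), k3=(0.572, -13.520), k4=(0.505, -13.472); state += dt/6·(k1+2k2+2k3+k4)
t=0.010: state=(1.776, 0.505)
t=0.020: state=(1.780, 0.371)
t=0.030: state=(1.783, 0.237)
continuing one RK4 step at a time; state shown every 25 steps (Δt=0.25):
t=0.250: state=(1.526, -2.531)
t=0.500: state=(0.567, -4.828)
t=0.750: state=(-0.613, -3.986)
t=1.000: state=(-1.232, -0.850)
t=1.250: state=(-1.052, 2.175)
t=1.500: state=(-0.259, 3.780)
t=1.750: state=(0.598, 2.634)
t=2.000: state=(0.933, -0.017)
t=2.250: state=(0.622, -2.289)
t=2.500: state=(-0.064, -2.819)
t=2.750: state=(-0.609, -1.292)
t=3.000: state=(-0.660, 0.851)
t=3.250: state=(-0.254, 2.162)
t=3.500: state=(0.275, 1.780)
t=3.750: state=(0.534, 0.202)
t=4.000: state=(0.384, -1.290)
t=4.250: state=(-0.017, -1.685)
t=4.500: state=(-0.350, -0.814)
t=4.750: state=(-0.386, 0.505)
t=5.000: state=(-0.143, 1.289)
t=5.250: state=(0.169, 1.039)
t=5.500: state=(0.316, 0.078)
t=5.750: state=(0.215, -0.804)
t=6.000: state=(-0.026, -0.988)
t=6.250: state=(-0.215, -0.431)
t=6.360: state=(-0.243, -0.073)
compare at T: theta=-0.243, omega=-0.073

largest component: omega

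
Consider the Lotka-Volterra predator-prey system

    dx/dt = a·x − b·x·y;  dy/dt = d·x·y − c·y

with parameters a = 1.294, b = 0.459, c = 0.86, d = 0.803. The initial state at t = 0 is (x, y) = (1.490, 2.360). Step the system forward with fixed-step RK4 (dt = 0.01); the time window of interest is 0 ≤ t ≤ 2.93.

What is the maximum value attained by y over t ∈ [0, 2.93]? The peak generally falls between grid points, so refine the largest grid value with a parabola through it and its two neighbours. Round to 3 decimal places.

t=0.000: state=(1.490, 2.360)
step 1 (dt=0.01): k1=(0.314, 0.794), k2=(0.312, 0.798), k3=(0.312, 0.798), k4=(0.309, 0.803); state += dt/6·(k1+2k2+2k3+k4)
t=0.010: state=(1.493, 2.368)
t=0.020: state=(1.496, 2.376)
t=0.030: state=(1.499, 2.384)
continuing one RK4 step at a time; state shown every 10 steps (Δt=0.1):
t=0.100: state=(1.519, 2.444)
t=0.200: state=(1.542, 2.536)
t=0.300: state=(1.559, 2.635)
t=0.400: state=(1.568, 2.742)
t=0.500: state=(1.570, 2.854)
t=0.600: state=(1.563, 2.970)
t=0.700: state=(1.548, 3.088)
t=0.800: state=(1.525, 3.206)
t=0.900: state=(1.494, 3.321)
t=1.000: state=(1.457, 3.430)
t=1.100: state=(1.413, 3.532)
t=1.200: state=(1.364, 3.624)
t=1.300: state=(1.313, 3.702)
t=1.400: state=(1.259, 3.767)
t=1.500: state=(1.204, 3.815)
t=1.600: state=(1.149, 3.848)
t=1.700: state=(1.095, 3.864)
t=1.800: state=(1.044, 3.863)
t=1.900: state=(0.996, 3.847)
t=2.000: state=(0.950, 3.817)
t=2.100: state=(0.909, 3.774)
t=2.200: state=(0.871, 3.719)
t=2.300: state=(0.837, 3.655)
t=2.400: state=(0.807, 3.582)
t=2.500: state=(0.780, 3.503)
t=2.600: state=(0.757, 3.419)
t=2.700: state=(0.738, 3.331)
t=2.800: state=(0.723, 3.241)
t=2.900: state=(0.710, 3.150)
t=2.930: state=(0.707, 3.123)
largest grid value and its neighbours: y(1.740)=3.86524, y(1.750)=3.86527, y(1.760)=3.86514
parabola through these three points peaks at t≈1.747 with y≈3.86528

max y = 3.865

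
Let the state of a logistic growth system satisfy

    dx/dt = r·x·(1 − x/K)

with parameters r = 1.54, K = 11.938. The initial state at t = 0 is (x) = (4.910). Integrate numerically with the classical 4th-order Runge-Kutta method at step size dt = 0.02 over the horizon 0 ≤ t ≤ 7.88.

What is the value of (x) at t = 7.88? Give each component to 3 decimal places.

t=0.000: state=(4.910)
step 1 (dt=0.02): k1=(4.451), k2=(4.463), k3=(4.463), k4=(4.475); state += dt/6·(k1+2k2+2k3+k4)
t=0.020: state=(4.999)
t=0.040: state=(5.089)
t=0.060: state=(5.179)
continuing one RK4 step at a time; state shown every 25 steps (Δt=0.5):
t=0.500: state=(7.180)
t=1.000: state=(9.135)
t=1.500: state=(10.453)
t=2.000: state=(11.201)
t=2.500: state=(11.585)
t=3.000: state=(11.772)
t=3.500: state=(11.861)
t=4.000: state=(11.902)
t=4.500: state=(11.921)
t=5.000: state=(11.930)
t=5.500: state=(11.934)
t=6.000: state=(11.936)
t=6.500: state=(11.937)
t=7.000: state=(11.938)
t=7.500: state=(11.938)
t=7.880: state=(11.938)

(x) = (11.938)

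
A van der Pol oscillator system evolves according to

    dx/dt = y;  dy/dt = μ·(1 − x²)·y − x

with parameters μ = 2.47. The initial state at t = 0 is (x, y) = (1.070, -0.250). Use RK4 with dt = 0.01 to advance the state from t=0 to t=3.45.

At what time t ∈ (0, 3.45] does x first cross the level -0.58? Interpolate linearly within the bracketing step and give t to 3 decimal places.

t = 1.228

t=0.000: state=(1.070, -0.250)
step 1 (dt=0.01): k1=(-0.250, -0.981), k2=(-0.255, -0.979), k3=(-0.255, -0.979), k4=(-0.260, -0.978); state += dt/6·(k1+2k2+2k3+k4)
t=0.010: state=(1.067, -0.260)
t=0.020: state=(1.065, -0.270)
t=0.030: state=(1.062, -0.279)
continuing one RK4 step at a time; state shown every 20 steps (Δt=0.2):
t=0.200: state=(1.001, -0.445)
t=0.400: state=(0.890, -0.664)
t=0.600: state=(0.730, -0.962)
t=0.800: state=(0.493, -1.449)
t=1.000: state=(0.124, -2.329)
t=1.200: state=(-0.474, -3.685)
t=1.220: state=(-0.549, -3.812)
next step: t=1.230: state=(-0.587, -3.871) — x has crossed -0.58
linear interpolation between t=1.220 (-0.54862) and t=1.230 (-0.58704) → t≈1.228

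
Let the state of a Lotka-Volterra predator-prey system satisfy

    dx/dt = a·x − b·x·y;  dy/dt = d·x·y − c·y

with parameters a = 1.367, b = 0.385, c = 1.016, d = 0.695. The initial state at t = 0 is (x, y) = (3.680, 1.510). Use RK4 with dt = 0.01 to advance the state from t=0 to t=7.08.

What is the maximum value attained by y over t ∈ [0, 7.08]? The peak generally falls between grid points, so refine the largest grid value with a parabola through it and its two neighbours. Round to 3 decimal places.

max y = 9.672

t=0.000: state=(3.680, 1.510)
step 1 (dt=0.01): k1=(2.891, 2.328), k2=(2.886, 2.361), k3=(2.886, 2.361), k4=(2.880, 2.395); state += dt/6·(k1+2k2+2k3+k4)
t=0.010: state=(3.709, 1.534)
t=0.020: state=(3.738, 1.558)
t=0.030: state=(3.766, 1.583)
continuing one RK4 step at a time; state shown every 25 steps (Δt=0.25):
t=0.250: state=(4.321, 2.355)
t=0.500: state=(4.518, 3.975)
t=0.750: state=(3.865, 6.474)
t=1.000: state=(2.585, 8.823)
t=1.250: state=(1.473, 9.672)
t=1.500: state=(0.833, 9.110)
t=1.750: state=(0.515, 7.919)
t=2.000: state=(0.360, 6.618)
t=2.250: state=(0.284, 5.425)
t=2.500: state=(0.250, 4.406)
t=2.750: state=(0.240, 3.565)
t=3.000: state=(0.248, 2.884)
t=3.250: state=(0.272, 2.340)
t=3.500: state=(0.312, 1.909)
t=3.750: state=(0.371, 1.571)
t=4.000: state=(0.455, 1.309)
t=4.250: state=(0.571, 1.109)
t=4.500: state=(0.727, 0.963)
t=4.750: state=(0.938, 0.862)
t=5.000: state=(1.218, 0.806)
t=5.250: state=(1.588, 0.796)
t=5.500: state=(2.067, 0.847)
t=5.750: state=(2.665, 0.989)
t=6.000: state=(3.366, 1.295)
t=6.250: state=(4.073, 1.919)
t=6.500: state=(4.519, 3.161)
t=6.750: state=(4.259, 5.327)
t=7.000: state=(3.159, 7.942)
t=7.080: state=(2.730, 8.624)
largest grid value and its neighbours: y(1.240)=9.66976, y(1.250)=9.67169, y(1.260)=9.67128
parabola through these three points peaks at t≈1.253 with y≈9.67181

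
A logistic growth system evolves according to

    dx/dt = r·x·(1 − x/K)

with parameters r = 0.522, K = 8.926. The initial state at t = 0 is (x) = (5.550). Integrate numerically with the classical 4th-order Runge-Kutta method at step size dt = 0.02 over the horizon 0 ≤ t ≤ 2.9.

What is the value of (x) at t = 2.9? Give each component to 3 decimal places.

t=0.000: state=(5.550)
step 1 (dt=0.02): k1=(1.096), k2=(1.094), k3=(1.094), k4=(1.093); state += dt/6·(k1+2k2+2k3+k4)
t=0.020: state=(5.572)
t=0.040: state=(5.594)
t=0.060: state=(5.615)
continuing one RK4 step at a time; state shown every 5 steps (Δt=0.1):
t=0.100: state=(5.659)
t=0.200: state=(5.766)
t=0.300: state=(5.872)
t=0.400: state=(5.976)
t=0.500: state=(6.078)
t=0.600: state=(6.178)
t=0.700: state=(6.277)
t=0.800: state=(6.373)
t=0.900: state=(6.467)
t=1.000: state=(6.559)
t=1.100: state=(6.648)
t=1.200: state=(6.736)
t=1.300: state=(6.821)
t=1.400: state=(6.904)
t=1.500: state=(6.984)
t=1.600: state=(7.062)
t=1.700: state=(7.138)
t=1.800: state=(7.212)
t=1.900: state=(7.283)
t=2.000: state=(7.352)
t=2.100: state=(7.418)
t=2.200: state=(7.483)
t=2.300: state=(7.545)
t=2.400: state=(7.604)
t=2.500: state=(7.662)
t=2.600: state=(7.718)
t=2.700: state=(7.771)
t=2.800: state=(7.823)
t=2.900: state=(7.872)

(x) = (7.872)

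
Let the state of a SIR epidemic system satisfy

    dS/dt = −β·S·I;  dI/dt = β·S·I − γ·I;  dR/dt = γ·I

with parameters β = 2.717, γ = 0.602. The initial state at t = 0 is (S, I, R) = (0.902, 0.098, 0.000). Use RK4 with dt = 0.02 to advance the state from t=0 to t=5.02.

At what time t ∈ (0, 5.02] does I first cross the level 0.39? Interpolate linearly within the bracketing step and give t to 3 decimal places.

t = 1.048

t=0.000: state=(0.902, 0.098, 0.000)
step 1 (dt=0.02): k1=(-0.240, 0.181, 0.059), k2=(-0.244, 0.184, 0.060), k3=(-0.244, 0.184, 0.060), k4=(-0.248, 0.187, 0.061); state += dt/6·(k1+2k2+2k3+k4)
t=0.020: state=(0.897, 0.102, 0.001)
t=0.040: state=(0.892, 0.105, 0.002)
t=0.060: state=(0.887, 0.109, 0.004)
continuing one RK4 step at a time; state shown every 10 steps (Δt=0.2):
t=0.200: state=(0.846, 0.140, 0.014)
t=0.400: state=(0.773, 0.193, 0.034)
t=0.600: state=(0.685, 0.254, 0.061)
t=0.800: state=(0.586, 0.318, 0.095)
t=1.000: state=(0.485, 0.377, 0.137)
t=1.040: state=(0.466, 0.388, 0.147)
next step: t=1.060: state=(0.456, 0.393, 0.151) — I has crossed 0.39
linear interpolation between t=1.040 (0.38791) and t=1.060 (0.39298) → t≈1.048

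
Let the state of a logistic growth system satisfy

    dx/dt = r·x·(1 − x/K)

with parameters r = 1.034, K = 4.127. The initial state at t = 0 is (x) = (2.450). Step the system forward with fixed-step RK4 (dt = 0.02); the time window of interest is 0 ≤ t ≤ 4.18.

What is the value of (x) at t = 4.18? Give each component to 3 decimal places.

t=0.000: state=(2.450)
step 1 (dt=0.02): k1=(1.029), k2=(1.027), k3=(1.027), k4=(1.025); state += dt/6·(k1+2k2+2k3+k4)
t=0.020: state=(2.471)
t=0.040: state=(2.491)
t=0.060: state=(2.511)
continuing one RK4 step at a time; state shown every 10 steps (Δt=0.2):
t=0.200: state=(2.651)
t=0.400: state=(2.841)
t=0.600: state=(3.017)
t=0.800: state=(3.176)
t=1.000: state=(3.319)
t=1.200: state=(3.445)
t=1.400: state=(3.555)
t=1.600: state=(3.649)
t=1.800: state=(3.730)
t=2.000: state=(3.798)
t=2.200: state=(3.856)
t=2.400: state=(3.904)
t=2.600: state=(3.943)
t=2.800: state=(3.977)
t=3.000: state=(4.004)
t=3.200: state=(4.026)
t=3.400: state=(4.045)
t=3.600: state=(4.060)
t=3.800: state=(4.072)
t=4.000: state=(4.082)
t=4.180: state=(4.090)

(x) = (4.090)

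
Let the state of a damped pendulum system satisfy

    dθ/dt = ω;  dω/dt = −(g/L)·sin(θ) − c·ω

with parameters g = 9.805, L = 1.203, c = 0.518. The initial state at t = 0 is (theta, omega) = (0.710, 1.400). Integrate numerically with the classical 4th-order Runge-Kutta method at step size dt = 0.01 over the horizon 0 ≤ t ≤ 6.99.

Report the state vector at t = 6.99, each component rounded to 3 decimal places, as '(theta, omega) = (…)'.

(theta, omega) = (0.148, -0.055)

t=0.000: state=(0.710, 1.400)
step 1 (dt=0.01): k1=(1.400, -6.038), k2=(1.370, -6.065), k3=(1.370, -6.064), k4=(1.339, -6.091); state += dt/6·(k1+2k2+2k3+k4)
t=0.010: state=(0.724, 1.339)
t=0.020: state=(0.737, 1.278)
t=0.030: state=(0.749, 1.217)
continuing one RK4 step at a time; state shown every 25 steps (Δt=0.25):
t=0.250: state=(0.864, -0.168)
t=0.500: state=(0.647, -1.490)
t=0.750: state=(0.180, -2.083)
t=1.000: state=(-0.310, -1.681)
t=1.250: state=(-0.602, -0.594)
t=1.500: state=(-0.599, 0.597)
t=1.750: state=(-0.336, 1.407)
t=2.000: state=(0.045, 1.508)
t=2.250: state=(0.359, 0.914)
t=2.500: state=(0.474, -0.006)
t=2.750: state=(0.366, -0.811)
t=3.000: state=(0.107, -1.167)
t=3.250: state=(-0.169, -0.951)
t=3.500: state=(-0.335, -0.332)
t=3.750: state=(-0.330, 0.358)
t=4.000: state=(-0.177, 0.807)
t=4.250: state=(0.038, 0.837)
t=4.500: state=(0.209, 0.482)
t=4.750: state=(0.265, -0.047)
t=5.000: state=(0.193, -0.491)
t=5.250: state=(0.043, -0.659)
t=5.500: state=(-0.109, -0.507)
t=5.750: state=(-0.193, -0.142)
t=6.000: state=(-0.178, 0.243)
t=6.250: state=(-0.084, 0.471)
t=6.500: state=(0.037, 0.456)
t=6.750: state=(0.126, 0.235)
t=6.990: state=(0.148, -0.055)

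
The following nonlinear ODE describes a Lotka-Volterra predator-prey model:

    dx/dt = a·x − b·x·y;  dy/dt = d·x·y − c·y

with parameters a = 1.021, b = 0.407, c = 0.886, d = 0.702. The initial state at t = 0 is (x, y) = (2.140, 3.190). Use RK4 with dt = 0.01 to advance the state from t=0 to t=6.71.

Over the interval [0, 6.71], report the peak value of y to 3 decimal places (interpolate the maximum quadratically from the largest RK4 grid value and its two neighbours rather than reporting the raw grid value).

max y = 4.309

t=0.000: state=(2.140, 3.190)
step 1 (dt=0.01): k1=(-0.593, 1.966), k2=(-0.601, 1.965), k3=(-0.601, 1.965), k4=(-0.609, 1.964); state += dt/6·(k1+2k2+2k3+k4)
t=0.010: state=(2.134, 3.210)
t=0.020: state=(2.128, 3.229)
t=0.030: state=(2.122, 3.249)
continuing one RK4 step at a time; state shown every 25 steps (Δt=0.25):
t=0.250: state=(1.948, 3.664)
t=0.500: state=(1.697, 4.045)
t=0.750: state=(1.433, 4.265)
t=1.000: state=(1.195, 4.301)
t=1.250: state=(1.001, 4.176)
t=1.500: state=(0.854, 3.935)
t=1.750: state=(0.750, 3.628)
t=2.000: state=(0.681, 3.295)
t=2.250: state=(0.639, 2.963)
t=2.500: state=(0.620, 2.651)
t=2.750: state=(0.620, 2.368)
t=3.000: state=(0.638, 2.118)
t=3.250: state=(0.671, 1.904)
t=3.500: state=(0.720, 1.723)
t=3.750: state=(0.786, 1.575)
t=4.000: state=(0.870, 1.459)
t=4.250: state=(0.972, 1.374)
t=4.500: state=(1.095, 1.320)
t=4.750: state=(1.237, 1.297)
t=5.000: state=(1.399, 1.310)
t=5.250: state=(1.577, 1.362)
t=5.500: state=(1.763, 1.464)
t=5.750: state=(1.946, 1.624)
t=6.000: state=(2.106, 1.858)
t=6.250: state=(2.215, 2.178)
t=6.500: state=(2.246, 2.585)
t=6.710: state=(2.194, 2.980)
largest grid value and its neighbours: y(0.910)=4.30880, y(0.920)=4.30908, y(0.930)=4.30907
parabola through these three points peaks at t≈0.925 with y≈4.30911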